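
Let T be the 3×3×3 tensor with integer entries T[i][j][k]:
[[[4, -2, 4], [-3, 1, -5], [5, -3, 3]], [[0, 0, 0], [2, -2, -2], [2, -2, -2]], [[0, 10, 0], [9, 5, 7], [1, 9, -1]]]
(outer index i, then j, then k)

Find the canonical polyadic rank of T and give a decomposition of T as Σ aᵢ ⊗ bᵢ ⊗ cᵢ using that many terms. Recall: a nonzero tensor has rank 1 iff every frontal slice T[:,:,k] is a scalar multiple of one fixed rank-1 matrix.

rank(T) = 3

Lower bound: the mode-3 unfolding of T (rows indexed by k, columns by (i,j) = (0,0), (0,1), (0,2), (1,0), (1,1), (1,2), (2,0), (2,1), (2,2)) is [[4, -3, 5, 0, 2, 2, 0, 9, 1], [-2, 1, -3, 0, -2, -2, 10, 5, 9], [4, -5, 3, 0, -2, -2, 0, 7, -1]].
There the 3×3 minor on rows k ∈ {0, 1, 2}, columns (i,j) ∈ {(0,0), (0,1), (2,0)} is det [[4, -3, 0], [-2, 1, 10], [4, -5, 0]] = 80 ≠ 0, so this unfolding has rank ≥ 3; CP rank is at least every unfolding rank, so rank(T) ≥ 3. (Unfolding ranks only ever bound the CP rank from below — rank(T) can be strictly larger than all of them — so the matching upper bound has to come from an explicit 3-term decomposition.)
Upper bound: T is a sum of 3 rank-1 terms, T = (0, 0, 1) ⊗ (1, 1, 1) ⊗ (4, 8, 4) + (1, 0, -1) ⊗ (1, -1, 1) ⊗ (4, -2, 4) + (1, 2, 1) ⊗ (0, 1, 1) ⊗ (1, -1, -1) (one valid choice — decompositions are not unique — normalised so each a, b is primitive with positive first nonzero entry; check it by expanding all entries), so rank(T) ≤ 3.
These bounds meet, so rank(T) = 3.
Check entry T[1,0,2] = 0: (0)·(1)·(4) + (0)·(1)·(4) + (2)·(0)·(-1) = 0.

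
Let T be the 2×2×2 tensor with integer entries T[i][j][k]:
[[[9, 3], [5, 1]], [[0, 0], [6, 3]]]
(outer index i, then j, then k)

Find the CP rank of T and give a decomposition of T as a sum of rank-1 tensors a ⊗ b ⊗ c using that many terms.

rank(T) = 2

Lower bound: the mode-1 unfolding of T (rows indexed by i, columns by (j,k) = (0,0), (0,1), (1,0), (1,1)) is [[9, 3, 5, 1], [0, 0, 6, 3]].
There the 2×2 minor on rows i ∈ {0, 1}, columns (j,k) ∈ {(0,0), (1,0)} is det [[9, 5], [0, 6]] = 54 ≠ 0, so this unfolding has rank ≥ 2; CP rank is at least every unfolding rank, so rank(T) ≥ 2. (This is only a lower bound: in general the CP rank may exceed every unfolding rank, so we still need to exhibit 2 rank-1 terms summing to T.)
Upper bound — finding two terms. Write S_k = T[:,:,k] for the frontal slices: S₀ = [[9, 5], [0, 6]], S₁ = [[3, 1], [0, 3]].
If T = a₁ ⊗ b₁ ⊗ c₁ + a₂ ⊗ b₂ ⊗ c₂ then each S_k = c₁[k]·a₁b₁ᵀ + c₂[k]·a₂b₂ᵀ. S₀ and S₁ are linearly independent, so a₁b₁ᵀ and a₂b₂ᵀ must span the same plane of matrices: they are the rank-1 matrices of the form x·S₀ + y·S₁.
det(x·S₀ + y·S₁) is 54·x² + 45·xy + 9·y² = 9·(2·x + y)(3·x + y), vanishing at (x:y) = (1:-2) and (1:-3).
M₁ = S₀ − 2·S₁ = [[3, 3], [0, 0]] = 3·[1, 0][1, 1]ᵀ and M₂ = S₀ − 3·S₁ = [[0, 2], [0, -3]] = [2, -3][0, 1]ᵀ, so take a₁ = [1, 0], b₁ = [1, 1], a₂ = [2, -3], b₂ = [0, 1].
Each slice is an integer combination of E₁ = a₁b₁ᵀ and E₂ = a₂b₂ᵀ: S₀ = 9·E₁ − 2·E₂, S₁ = 3·E₁ − E₂; reading off coefficients, c₁ = [9, 3] and c₂ = [-2, -1].
Hence T = [1, 0] ⊗ [1, 1] ⊗ [9, 3] + [2, -3] ⊗ [0, 1] ⊗ [-2, -1], so rank(T) ≤ 2.
These bounds meet, so rank(T) = 2.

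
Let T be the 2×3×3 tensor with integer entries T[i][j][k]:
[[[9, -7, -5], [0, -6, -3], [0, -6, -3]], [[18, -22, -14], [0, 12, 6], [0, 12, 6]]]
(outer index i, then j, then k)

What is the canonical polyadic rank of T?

2

Lower bound: the mode-2 unfolding of T (rows indexed by j, columns by (i,k) = (0,0), (0,1), (0,2), (1,0), (1,1), (1,2)) is [[9, -7, -5, 18, -22, -14], [0, -6, -3, 0, 12, 6], [0, -6, -3, 0, 12, 6]].
There the 2×2 minor on rows j ∈ {0, 1}, columns (i,k) ∈ {(0,0), (0,1)} is det [[9, -7], [0, -6]] = -54 ≠ 0, so this unfolding has rank ≥ 2; CP rank is at least every unfolding rank, so rank(T) ≥ 2. (Unfolding ranks only ever bound the CP rank from below — rank(T) can be strictly larger than all of them — so the matching upper bound has to come from an explicit 2-term decomposition.)
Upper bound — finding two terms. Write S_k = T[:,:,k] for the frontal slices: S₀ = [[9, 0, 0], [18, 0, 0]], S₁ = [[-7, -6, -6], [-22, 12, 12]], S₂ = [[-5, -3, -3], [-14, 6, 6]].
If T = a₁ (x) b₁ (x) c₁ + a₂ (x) b₂ (x) c₂ then each S_k = c₁[k]·a₁b₁ᵀ + c₂[k]·a₂b₂ᵀ. S₀ and S₁ are linearly independent, so a₁b₁ᵀ and a₂b₂ᵀ must span the same plane of matrices: they are the rank-1 matrices of the form x·S₀ + y·S₁.
The 2×2 minor of x·S₀ + y·S₁ on rows {0,1}, columns {0,1} is 216·xy − 216·y² = 216·(x − y)(y), vanishing at (x:y) = (1:1) and (1:0).
M₁ = S₀ + S₁ = [[2, -6, -6], [-4, 12, 12]] = 2·[1, -2][1, -3, -3]ᵀ and M₂ = S₀ = [[9, 0, 0], [18, 0, 0]] = 9·[1, 2][1, 0, 0]ᵀ, so take a₁ = [1, -2], b₁ = [1, -3, -3], a₂ = [1, 2], b₂ = [1, 0, 0].
Each slice is an integer combination of E₁ = a₁b₁ᵀ and E₂ = a₂b₂ᵀ: S₀ = 9·E₂, S₁ = 2·E₁ − 9·E₂, S₂ = E₁ − 6·E₂; reading off coefficients, c₁ = [0, 2, 1] and c₂ = [9, -9, -6].
Hence T = [1, -2] (x) [1, -3, -3] (x) [0, 2, 1] + [1, 2] (x) [1, 0, 0] (x) [9, -9, -6], so rank(T) ≤ 2.
These bounds meet, so rank(T) = 2.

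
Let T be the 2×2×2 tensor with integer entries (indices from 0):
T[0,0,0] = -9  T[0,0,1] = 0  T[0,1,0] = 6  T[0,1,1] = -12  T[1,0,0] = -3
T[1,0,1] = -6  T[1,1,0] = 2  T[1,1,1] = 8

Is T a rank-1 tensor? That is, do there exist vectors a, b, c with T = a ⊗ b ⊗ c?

No

The mode-1 unfolding of T (rows indexed by i, columns by (j,k) = (0,0), (0,1), (1,0), (1,1)) is [[-9, 0, 6, -12], [-3, -6, 2, 8]].
There the 2×2 minor on rows i ∈ {0, 1}, columns (j,k) ∈ {(0,0), (0,1)} is det [[-9, 0], [-3, -6]] = 54 ≠ 0, so this unfolding has rank ≥ 2; CP rank is at least every unfolding rank, so rank(T) ≥ 2.
In particular rank(T) ≥ 2 > 1, so T is not rank-1.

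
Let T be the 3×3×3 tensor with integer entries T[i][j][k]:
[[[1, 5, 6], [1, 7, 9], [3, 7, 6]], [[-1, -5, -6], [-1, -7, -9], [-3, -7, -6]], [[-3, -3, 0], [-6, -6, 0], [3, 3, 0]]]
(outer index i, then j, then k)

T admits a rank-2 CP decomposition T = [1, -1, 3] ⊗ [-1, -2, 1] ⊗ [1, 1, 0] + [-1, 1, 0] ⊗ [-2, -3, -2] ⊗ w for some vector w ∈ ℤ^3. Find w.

w = [1, 3, 3]

Subtract the known terms from T to get the rank-1 residual R = [-1, 1, 0] ⊗ [-2, -3, -2] ⊗ w, so R[i,j,k] = a[i]·b[j]·w[k]. Pick indices with nonzero a[0]·b[0] = (-1)·(-2) = 2. Only the fibre through (0,0,·) is needed: R[0,0,:] = T[0,0,:] − Σₗ aₗ[0]bₗ[0]cₗ = [1, 5, 6] − (1)·(-1)·[1, 1, 0] = [2, 6, 6]. Then w[k] = R[0,0,k] / 2 for each k, giving w = [2, 6, 6] / 2 = [1, 3, 3].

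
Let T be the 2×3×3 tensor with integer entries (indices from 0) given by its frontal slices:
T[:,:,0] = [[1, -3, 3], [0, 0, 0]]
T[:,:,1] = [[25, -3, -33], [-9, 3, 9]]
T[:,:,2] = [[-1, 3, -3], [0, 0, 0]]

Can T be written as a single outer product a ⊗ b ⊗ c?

No

The mode-3 unfolding of T (rows indexed by k, columns by (i,j) = (0,0), (0,1), (0,2), (1,0), (1,1), (1,2)) is [[1, -3, 3, 0, 0, 0], [25, -3, -33, -9, 3, 9], [-1, 3, -3, 0, 0, 0]].
There the 2×2 minor on rows k ∈ {0, 1}, columns (i,j) ∈ {(0,0), (0,1)} is det [[1, -3], [25, -3]] = 72 ≠ 0, so this unfolding has rank ≥ 2; CP rank is at least every unfolding rank, so rank(T) ≥ 2.
In particular rank(T) ≥ 2 > 1, so T is not rank-1.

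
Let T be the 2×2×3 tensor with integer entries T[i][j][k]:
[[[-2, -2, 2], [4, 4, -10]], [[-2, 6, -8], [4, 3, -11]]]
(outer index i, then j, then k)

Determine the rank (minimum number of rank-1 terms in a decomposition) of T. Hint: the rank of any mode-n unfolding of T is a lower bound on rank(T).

Lower bound: the mode-3 unfolding of T (rows indexed by k, columns by (i,j) = (0,0), (0,1), (1,0), (1,1)) is [[-2, 4, -2, 4], [-2, 4, 6, 3], [2, -10, -8, -11]].
There the 3×3 minor on rows k ∈ {0, 1, 2}, columns (i,j) ∈ {(0,0), (0,1), (1,0)} is det [[-2, 4, -2], [-2, 4, 6], [2, -10, -8]] = -96 ≠ 0, so this unfolding has rank ≥ 3; CP rank is at least every unfolding rank, so rank(T) ≥ 3. (Flattening ranks never certify an upper bound on CP rank; for that we must actually write T with 3 rank-1 terms.)
Upper bound: T is a sum of 3 rank-1 terms, T = (1, 1) ⊗ (1, -2) ⊗ (-2, 0, 2) + (1, 2) ⊗ (1, 1) ⊗ (0, 2, -4) + (2, -1) ⊗ (2, -1) ⊗ (0, -1, 1) (one valid choice — decompositions are not unique — normalised so each a, b is primitive with positive first nonzero entry; check it by expanding all entries), so rank(T) ≤ 3.
These bounds meet, so rank(T) = 3.

3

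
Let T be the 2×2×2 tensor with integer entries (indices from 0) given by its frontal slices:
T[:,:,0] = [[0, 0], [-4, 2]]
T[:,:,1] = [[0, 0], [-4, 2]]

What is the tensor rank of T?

Lower bound: T ≠ 0 (e.g. T[1,0,0] = -4), so rank(T) ≥ 1.
Upper bound: the mode-1 fibre T[:,0,0] = [0, -4] gives a = (0, 1) (primitive direction); the mode-2 fibre T[1,:,0] = [-4, 2] gives b = (2, -1); then c[k] = T[1,0,k] / (a[1]·b[0]) = [-4, -4] / 2 = (-2, -2).
Expanding (0, 1) ⊗ (2, -1) ⊗ (-2, -2) reproduces all 8 entries of T, so T = (0, 1) ⊗ (2, -1) ⊗ (-2, -2) and rank(T) ≤ 1.
These bounds meet, so rank(T) = 1.

1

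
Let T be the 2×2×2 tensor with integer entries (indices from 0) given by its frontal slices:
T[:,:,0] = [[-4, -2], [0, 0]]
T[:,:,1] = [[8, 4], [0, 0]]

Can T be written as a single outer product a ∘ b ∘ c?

If T = a ∘ b ∘ c then every fibre of T is a multiple of the corresponding factor, so read the factors off the fibres through the nonzero entry T[0,0,0] = -4.
The mode-1 fibre T[:,0,0] = [-4, 0] gives a = (1, 0) (primitive direction); the mode-2 fibre T[0,:,0] = [-4, -2] gives b = (2, 1); then c[k] = T[0,0,k] / (a[0]·b[0]) = [-4, 8] / 2 = (-2, 4).
Expanding (1, 0) ∘ (2, 1) ∘ (-2, 4) reproduces all 8 entries of T, so T = (1, 0) ∘ (2, 1) ∘ (-2, 4) and rank(T) ≤ 1.
Equivalently every frontal slice T[:,:,k] is c[k] times the rank-1 matrix (1, 0) ∘ (2, 1). So T has rank 1 (it is nonzero).

Yes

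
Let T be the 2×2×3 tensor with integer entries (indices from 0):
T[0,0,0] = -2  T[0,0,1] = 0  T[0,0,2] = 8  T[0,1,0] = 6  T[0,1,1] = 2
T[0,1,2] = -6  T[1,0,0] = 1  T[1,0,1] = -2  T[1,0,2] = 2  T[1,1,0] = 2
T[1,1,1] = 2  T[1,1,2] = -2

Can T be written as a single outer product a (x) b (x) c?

No

The mode-3 unfolding of T (rows indexed by k, columns by (i,j) = (0,0), (0,1), (1,0), (1,1)) is [[-2, 6, 1, 2], [0, 2, -2, 2], [8, -6, 2, -2]].
There the 3×3 minor on rows k ∈ {0, 1, 2}, columns (i,j) ∈ {(0,0), (0,1), (1,0)} is det [[-2, 6, 1], [0, 2, -2], [8, -6, 2]] = -96 ≠ 0, so this unfolding has rank ≥ 3; CP rank is at least every unfolding rank, so rank(T) ≥ 3.
In particular rank(T) ≥ 3 > 1, so T is not rank-1.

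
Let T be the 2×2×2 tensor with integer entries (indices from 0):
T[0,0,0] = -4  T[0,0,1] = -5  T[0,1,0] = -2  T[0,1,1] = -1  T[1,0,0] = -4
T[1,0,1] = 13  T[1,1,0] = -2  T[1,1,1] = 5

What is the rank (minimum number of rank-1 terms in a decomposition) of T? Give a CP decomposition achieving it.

rank(T) = 2

Lower bound: the mode-1 unfolding of T (rows indexed by i, columns by (j,k) = (0,0), (0,1), (1,0), (1,1)) is [[-4, -5, -2, -1], [-4, 13, -2, 5]].
There the 2×2 minor on rows i ∈ {0, 1}, columns (j,k) ∈ {(0,0), (0,1)} is det [[-4, -5], [-4, 13]] = -72 ≠ 0, so this unfolding has rank ≥ 2; CP rank is at least every unfolding rank, so rank(T) ≥ 2. (Flattening ranks never certify an upper bound on CP rank; for that we must actually write T with 2 rank-1 terms.)
Upper bound — finding two terms. Write S_k = T[:,:,k] for the frontal slices: S₀ = [[-4, -2], [-4, -2]], S₁ = [[-5, -1], [13, 5]].
If T = a₁ ⊗ b₁ ⊗ c₁ + a₂ ⊗ b₂ ⊗ c₂ then each S_k = c₁[k]·a₁b₁ᵀ + c₂[k]·a₂b₂ᵀ. S₀ and S₁ are linearly independent, so a₁b₁ᵀ and a₂b₂ᵀ must span the same plane of matrices: they are the rank-1 matrices of the form x·S₀ + y·S₁.
det(x·S₀ + y·S₁) is 12·xy − 12·y² = 12·(x − y)(y), vanishing at (x:y) = (1:1) and (1:0).
M₁ = S₀ + S₁ = [[-9, -3], [9, 3]] = (-3)·[1, -1][3, 1]ᵀ and M₂ = S₀ = [[-4, -2], [-4, -2]] = (-2)·[1, 1][2, 1]ᵀ, so take a₁ = [1, -1], b₁ = [3, 1], a₂ = [1, 1], b₂ = [2, 1].
Each slice is an integer combination of E₁ = a₁b₁ᵀ and E₂ = a₂b₂ᵀ: S₀ = −2·E₂, S₁ = −3·E₁ + 2·E₂; reading off coefficients, c₁ = [0, -3] and c₂ = [-2, 2].
Hence T = [1, -1] ⊗ [3, 1] ⊗ [0, -3] + [1, 1] ⊗ [2, 1] ⊗ [-2, 2], so rank(T) ≤ 2.
These bounds meet, so rank(T) = 2.
Check entry T[1,0,1] = 13: (-1)·(3)·(-3) + (1)·(2)·(2) = 13.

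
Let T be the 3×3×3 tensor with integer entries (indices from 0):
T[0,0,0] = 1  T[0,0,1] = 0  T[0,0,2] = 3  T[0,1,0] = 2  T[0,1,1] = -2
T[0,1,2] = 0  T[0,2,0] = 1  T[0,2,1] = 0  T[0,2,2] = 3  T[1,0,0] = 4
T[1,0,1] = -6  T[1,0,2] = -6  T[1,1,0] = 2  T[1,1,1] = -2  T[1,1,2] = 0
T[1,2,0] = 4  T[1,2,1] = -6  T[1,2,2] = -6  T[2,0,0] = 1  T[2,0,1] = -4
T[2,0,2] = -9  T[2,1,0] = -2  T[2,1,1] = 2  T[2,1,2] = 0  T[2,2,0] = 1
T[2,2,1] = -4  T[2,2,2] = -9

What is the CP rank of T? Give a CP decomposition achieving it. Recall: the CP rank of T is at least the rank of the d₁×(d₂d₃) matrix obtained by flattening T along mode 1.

Lower bound: the mode-2 unfolding of T (rows indexed by j, columns by (i,k) = (0,0), (0,1), (0,2), (1,0), (1,1), (1,2), (2,0), (2,1), (2,2)) is [[1, 0, 3, 4, -6, -6, 1, -4, -9], [2, -2, 0, 2, -2, 0, -2, 2, 0], [1, 0, 3, 4, -6, -6, 1, -4, -9]].
There the 2×2 minor on rows j ∈ {0, 1}, columns (i,k) ∈ {(0,0), (0,1)} is det [[1, 0], [2, -2]] = -2 ≠ 0, so this unfolding has rank ≥ 2; CP rank is at least every unfolding rank, so rank(T) ≥ 2. (This is only a lower bound: in general the CP rank may exceed every unfolding rank, so we still need to exhibit 2 rank-1 terms summing to T.)
Upper bound — finding two terms. Write S_k = T[:,:,k] for the frontal slices: S₀ = [[1, 2, 1], [4, 2, 4], [1, -2, 1]], S₁ = [[0, -2, 0], [-6, -2, -6], [-4, 2, -4]], S₂ = [[3, 0, 3], [-6, 0, -6], [-9, 0, -9]].
If T = a₁ ⊗ b₁ ⊗ c₁ + a₂ ⊗ b₂ ⊗ c₂ then each S_k = c₁[k]·a₁b₁ᵀ + c₂[k]·a₂b₂ᵀ. S₀ and S₁ are linearly independent, so a₁b₁ᵀ and a₂b₂ᵀ must span the same plane of matrices: they are the rank-1 matrices of the form x·S₀ + y·S₁.
The 2×2 minor of x·S₀ + y·S₁ on rows {0,1}, columns {0,1} is −6·x² + 18·xy − 12·y² = (-6)·(x − 2·y)(x − y), vanishing at (x:y) = (2:1) and (1:1).
M₁ = 2·S₀ + S₁ = [[2, 2, 2], [2, 2, 2], [-2, -2, -2]] = 2·[1, 1, -1][1, 1, 1]ᵀ and M₂ = S₀ + S₁ = [[1, 0, 1], [-2, 0, -2], [-3, 0, -3]] = [1, -2, -3][1, 0, 1]ᵀ, so take a₁ = [1, 1, -1], b₁ = [1, 1, 1], a₂ = [1, -2, -3], b₂ = [1, 0, 1].
Each slice is an integer combination of E₁ = a₁b₁ᵀ and E₂ = a₂b₂ᵀ: S₀ = 2·E₁ − E₂, S₁ = −2·E₁ + 2·E₂, S₂ = 3·E₂; reading off coefficients, c₁ = [2, -2, 0] and c₂ = [-1, 2, 3].
Hence T = [1, 1, -1] ⊗ [1, 1, 1] ⊗ [2, -2, 0] + [1, -2, -3] ⊗ [1, 0, 1] ⊗ [-1, 2, 3], so rank(T) ≤ 2.
These bounds meet, so rank(T) = 2.

rank(T) = 2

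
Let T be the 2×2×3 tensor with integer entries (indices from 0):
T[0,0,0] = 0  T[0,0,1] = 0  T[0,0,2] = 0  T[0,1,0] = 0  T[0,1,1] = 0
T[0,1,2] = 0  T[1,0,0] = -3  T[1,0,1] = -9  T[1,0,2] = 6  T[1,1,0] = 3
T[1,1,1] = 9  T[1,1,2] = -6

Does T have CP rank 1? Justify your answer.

The mode-1 fibre T[:,0,0] = [0, -3] gives a = [0, 1] (primitive direction); the mode-2 fibre T[1,:,0] = [-3, 3] gives b = [1, -1]; then c[k] = T[1,0,k] / (a[1]·b[0]) = [-3, -9, 6] / 1 = [-3, -9, 6].
Expanding [0, 1] ⊗ [1, -1] ⊗ [-3, -9, 6] reproduces all 12 entries of T, so T = [0, 1] ⊗ [1, -1] ⊗ [-3, -9, 6] and rank(T) ≤ 1.
Equivalently every frontal slice T[:,:,k] is c[k] times the rank-1 matrix [0, 1] ⊗ [1, -1]. So T has rank 1 (it is nonzero).

Yes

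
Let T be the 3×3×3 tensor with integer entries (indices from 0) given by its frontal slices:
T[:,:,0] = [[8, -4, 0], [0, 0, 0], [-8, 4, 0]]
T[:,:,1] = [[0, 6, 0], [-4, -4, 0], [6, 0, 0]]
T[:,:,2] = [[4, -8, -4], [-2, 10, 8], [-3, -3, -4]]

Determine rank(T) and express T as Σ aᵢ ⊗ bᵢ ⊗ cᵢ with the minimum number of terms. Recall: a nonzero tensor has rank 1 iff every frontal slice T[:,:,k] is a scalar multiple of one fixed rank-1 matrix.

rank(T) = 3

Lower bound: the mode-1 unfolding of T (rows indexed by i, columns by (j,k) = (0,0), (0,1), (0,2), (1,0), (1,1), (1,2), (2,0), (2,1), (2,2)) is [[8, 0, 4, -4, 6, -8, 0, 0, -4], [0, -4, -2, 0, -4, 10, 0, 0, 8], [-8, 6, -3, 4, 0, -3, 0, 0, -4]].
There the 3×3 minor on rows i ∈ {0, 1, 2}, columns (j,k) ∈ {(0,0), (0,1), (0,2)} is det [[8, 0, 4], [0, -4, -2], [-8, 6, -3]] = 64 ≠ 0, so this unfolding has rank ≥ 3; CP rank is at least every unfolding rank, so rank(T) ≥ 3. (This is only a lower bound: in general the CP rank may exceed every unfolding rank, so we still need to exhibit 3 rank-1 terms summing to T.)
Upper bound: T is a sum of 3 rank-1 terms, T = [1, -2, 1] ⊗ [1, -2, -2] ⊗ [0, 0, 2] + [1, 0, -1] ⊗ [2, -1, 0] ⊗ [4, -2, 2] + [2, -2, 1] ⊗ [1, 1, 0] ⊗ [0, 2, -1] (one valid choice — decompositions are not unique — normalised so each a, b is primitive with positive first nonzero entry; check it by expanding all entries), so rank(T) ≤ 3.
These bounds meet, so rank(T) = 3.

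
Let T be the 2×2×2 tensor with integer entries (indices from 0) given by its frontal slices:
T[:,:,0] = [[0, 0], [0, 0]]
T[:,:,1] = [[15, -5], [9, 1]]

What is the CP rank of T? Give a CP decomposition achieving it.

Lower bound: the mode-1 unfolding of T (rows indexed by i, columns by (j,k) = (0,0), (0,1), (1,0), (1,1)) is [[0, 15, 0, -5], [0, 9, 0, 1]].
There the 2×2 minor on rows i ∈ {0, 1}, columns (j,k) ∈ {(0,1), (1,1)} is det [[15, -5], [9, 1]] = 60 ≠ 0, so this unfolding has rank ≥ 2; CP rank is at least every unfolding rank, so rank(T) ≥ 2. (This is only a lower bound: in general the CP rank may exceed every unfolding rank, so we still need to exhibit 2 rank-1 terms summing to T.)
Upper bound — finding two terms. Every mode-3 slice of T is a multiple of one matrix: T[:,:,k] = c[k]·M with c = [0, 1] and M = [[15, -5], [9, 1]] (rows indexed by i, columns by j). So it suffices to write M as a sum of two rank-1 matrices.
Splitting M by its rows (i = 0, 1), M = [1, 0][15, -5]ᵀ + [0, 1][9, 1]ᵀ.
Hence T = [1, 0] ⊗ [15, -5] ⊗ [0, 1] + [0, 1] ⊗ [9, 1] ⊗ [0, 1], so rank(T) ≤ 2.
These bounds meet, so rank(T) = 2.
Check entry T[1,0,1] = 9: (0)·(15)·(1) + (1)·(9)·(1) = 9.

rank(T) = 2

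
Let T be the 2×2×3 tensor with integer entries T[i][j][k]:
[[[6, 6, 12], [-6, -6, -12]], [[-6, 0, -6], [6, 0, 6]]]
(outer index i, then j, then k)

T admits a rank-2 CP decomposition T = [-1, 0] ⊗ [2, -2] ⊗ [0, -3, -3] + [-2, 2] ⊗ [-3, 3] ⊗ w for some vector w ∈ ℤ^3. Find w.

w = [1, 0, 1]

Subtract the known terms from T to get the rank-1 residual R = [-2, 2] ⊗ [-3, 3] ⊗ w, so R[i,j,k] = a[i]·b[j]·w[k]. Pick indices with nonzero a[0]·b[0] = (-2)·(-3) = 6. Only the fibre through (0,0,·) is needed: R[0,0,:] = T[0,0,:] − Σₗ aₗ[0]bₗ[0]cₗ = [6, 6, 12] − (-1)·(2)·[0, -3, -3] = [6, 0, 6]. Then w[k] = R[0,0,k] / 6 for each k, giving w = [6, 0, 6] / 6 = [1, 0, 1].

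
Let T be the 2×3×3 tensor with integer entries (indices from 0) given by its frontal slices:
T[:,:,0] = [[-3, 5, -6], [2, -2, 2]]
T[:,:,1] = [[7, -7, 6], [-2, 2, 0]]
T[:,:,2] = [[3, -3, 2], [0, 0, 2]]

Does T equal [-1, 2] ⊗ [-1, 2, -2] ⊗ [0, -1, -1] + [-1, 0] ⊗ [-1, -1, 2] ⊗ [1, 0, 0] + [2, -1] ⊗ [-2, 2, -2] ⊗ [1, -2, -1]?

No

Reconstruct entry (0,1,1) from the claimed factors: Σₗ aₗ[0]bₗ[1]cₗ[1] = (-1)·(2)·(-1) + (-1)·(-1)·(0) + (2)·(2)·(-2) = -6, but T[0,1,1] = -7. The claim is false.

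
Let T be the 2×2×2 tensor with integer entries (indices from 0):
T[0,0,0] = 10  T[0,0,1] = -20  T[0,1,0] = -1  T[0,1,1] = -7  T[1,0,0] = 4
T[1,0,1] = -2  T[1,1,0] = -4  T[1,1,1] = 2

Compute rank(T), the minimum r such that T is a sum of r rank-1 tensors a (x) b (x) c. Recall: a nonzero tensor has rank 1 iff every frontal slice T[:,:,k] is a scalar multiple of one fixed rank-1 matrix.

Lower bound: the mode-2 unfolding of T (rows indexed by j, columns by (i,k) = (0,0), (0,1), (1,0), (1,1)) is [[10, -20, 4, -2], [-1, -7, -4, 2]].
There the 2×2 minor on rows j ∈ {0, 1}, columns (i,k) ∈ {(0,0), (0,1)} is det [[10, -20], [-1, -7]] = -90 ≠ 0, so this unfolding has rank ≥ 2; CP rank is at least every unfolding rank, so rank(T) ≥ 2. (Flattening ranks never certify an upper bound on CP rank; for that we must actually write T with 2 rank-1 terms.)
Upper bound — finding two terms. Write S_k = T[:,:,k] for the frontal slices: S₀ = [[10, -1], [4, -4]], S₁ = [[-20, -7], [-2, 2]].
If T = a₁ (x) b₁ (x) c₁ + a₂ (x) b₂ (x) c₂ then each S_k = c₁[k]·a₁b₁ᵀ + c₂[k]·a₂b₂ᵀ. S₀ and S₁ are linearly independent, so a₁b₁ᵀ and a₂b₂ᵀ must span the same plane of matrices: they are the rank-1 matrices of the form x·S₀ + y·S₁.
det(x·S₀ + y·S₁) is −36·x² + 126·xy − 54·y² = (-18)·(x − 3·y)(2·x − y), vanishing at (x:y) = (3:1) and (1:2).
M₁ = 3·S₀ + S₁ = [[10, -10], [10, -10]] = 10·[1, 1][1, -1]ᵀ and M₂ = S₀ + 2·S₁ = [[-30, -15], [0, 0]] = (-15)·[1, 0][2, 1]ᵀ, so take a₁ = [1, 1], b₁ = [1, -1], a₂ = [1, 0], b₂ = [2, 1].
Each slice is an integer combination of E₁ = a₁b₁ᵀ and E₂ = a₂b₂ᵀ: S₀ = 4·E₁ + 3·E₂, S₁ = −2·E₁ − 9·E₂; reading off coefficients, c₁ = [4, -2] and c₂ = [3, -9].
Hence T = [1, 1] (x) [1, -1] (x) [4, -2] + [1, 0] (x) [2, 1] (x) [3, -9], so rank(T) ≤ 2.
These bounds meet, so rank(T) = 2.

2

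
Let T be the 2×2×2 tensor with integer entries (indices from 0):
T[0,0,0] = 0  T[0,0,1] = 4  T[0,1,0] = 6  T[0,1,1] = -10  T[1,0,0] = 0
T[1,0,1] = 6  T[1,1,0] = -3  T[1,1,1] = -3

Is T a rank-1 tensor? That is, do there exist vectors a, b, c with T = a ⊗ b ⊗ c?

The mode-2 unfolding of T (rows indexed by j, columns by (i,k) = (0,0), (0,1), (1,0), (1,1)) is [[0, 4, 0, 6], [6, -10, -3, -3]].
There the 2×2 minor on rows j ∈ {0, 1}, columns (i,k) ∈ {(0,0), (0,1)} is det [[0, 4], [6, -10]] = -24 ≠ 0, so this unfolding has rank ≥ 2; CP rank is at least every unfolding rank, so rank(T) ≥ 2.
In particular rank(T) ≥ 2 > 1, so T is not rank-1.

No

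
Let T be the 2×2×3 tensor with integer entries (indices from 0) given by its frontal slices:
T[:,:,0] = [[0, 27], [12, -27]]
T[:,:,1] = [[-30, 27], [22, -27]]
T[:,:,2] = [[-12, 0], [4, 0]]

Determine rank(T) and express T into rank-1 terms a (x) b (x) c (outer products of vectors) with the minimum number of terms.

Lower bound: the mode-3 unfolding of T (rows indexed by k, columns by (i,j) = (0,0), (0,1), (1,0), (1,1)) is [[0, 27, 12, -27], [-30, 27, 22, -27], [-12, 0, 4, 0]].
There the 2×2 minor on rows k ∈ {0, 1}, columns (i,j) ∈ {(0,0), (0,1)} is det [[0, 27], [-30, 27]] = 810 ≠ 0, so this unfolding has rank ≥ 2; CP rank is at least every unfolding rank, so rank(T) ≥ 2. (This is only a lower bound: in general the CP rank may exceed every unfolding rank, so we still need to exhibit 2 rank-1 terms summing to T.)
Upper bound — finding two terms. Write S_k = T[:,:,k] for the frontal slices: S₀ = [[0, 27], [12, -27]], S₁ = [[-30, 27], [22, -27]], S₂ = [[-12, 0], [4, 0]].
If T = a₁ (x) b₁ (x) c₁ + a₂ (x) b₂ (x) c₂ then each S_k = c₁[k]·a₁b₁ᵀ + c₂[k]·a₂b₂ᵀ. S₀ and S₁ are linearly independent, so a₁b₁ᵀ and a₂b₂ᵀ must span the same plane of matrices: they are the rank-1 matrices of the form x·S₀ + y·S₁.
det(x·S₀ + y·S₁) is −324·x² − 108·xy + 216·y² = (-108)·(3·x − 2·y)(x + y), vanishing at (x:y) = (2:3) and (1:-1).
M₁ = 2·S₀ + 3·S₁ = [[-90, 135], [90, -135]] = (-45)·(1, -1)(2, -3)ᵀ and M₂ = S₀ − S₁ = [[30, 0], [-10, 0]] = 10·(3, -1)(1, 0)ᵀ, so take a₁ = (1, -1), b₁ = (2, -3), a₂ = (3, -1), b₂ = (1, 0).
Each slice is an integer combination of E₁ = a₁b₁ᵀ and E₂ = a₂b₂ᵀ: S₀ = −9·E₁ + 6·E₂, S₁ = −9·E₁ − 4·E₂, S₂ = −4·E₂; reading off coefficients, c₁ = (-9, -9, 0) and c₂ = (6, -4, -4).
Hence T = (1, -1) (x) (2, -3) (x) (-9, -9, 0) + (3, -1) (x) (1, 0) (x) (6, -4, -4), so rank(T) ≤ 2.
These bounds meet, so rank(T) = 2.

rank(T) = 2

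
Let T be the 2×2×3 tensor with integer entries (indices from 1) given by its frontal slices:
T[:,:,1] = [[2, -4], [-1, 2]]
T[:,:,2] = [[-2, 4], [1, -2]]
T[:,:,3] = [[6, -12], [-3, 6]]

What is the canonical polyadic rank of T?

1

Lower bound: T ≠ 0 (e.g. T[1,1,1] = 2), so rank(T) ≥ 1.
Upper bound: if T = a ⊗ b ⊗ c then every fibre of T is a multiple of the corresponding factor, so read the factors off the fibres through the nonzero entry T[1,1,1] = 2.
The mode-1 fibre T[:,1,1] = [2, -1] gives a = [2, -1] (primitive direction); the mode-2 fibre T[1,:,1] = [2, -4] gives b = [1, -2]; then c[k] = T[1,1,k] / (a[1]·b[1]) = [2, -2, 6] / 2 = [1, -1, 3].
Expanding [2, -1] ⊗ [1, -2] ⊗ [1, -1, 3] reproduces all 12 entries of T, so T = [2, -1] ⊗ [1, -2] ⊗ [1, -1, 3] and rank(T) ≤ 1.
These bounds meet, so rank(T) = 1.
Check entry T[2,2,1] = 2: (-1)·(-2)·(1) = 2.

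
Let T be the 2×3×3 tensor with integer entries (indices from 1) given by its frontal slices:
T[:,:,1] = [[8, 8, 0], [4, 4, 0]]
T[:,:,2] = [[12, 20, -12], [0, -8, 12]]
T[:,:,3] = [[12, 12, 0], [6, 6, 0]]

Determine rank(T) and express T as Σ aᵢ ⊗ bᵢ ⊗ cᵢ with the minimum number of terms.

rank(T) = 2

Lower bound: in the mode-1 unfolding of T (rows indexed by i, columns by (j,k)) the 2×2 minor on rows i ∈ {1, 2}, columns (j,k) ∈ {(1,1), (1,2)} is det [[8, 12], [4, 0]] = -48 ≠ 0, so that unfolding has rank ≥ 2 and hence rank(T) ≥ 2 (CP rank is at least every unfolding rank, though it can be larger).
Upper bound: with S_k = T[:,:,k], the two rank-1 terms a₁b₁ᵀ, a₂b₂ᵀ are the rank-1 members of the pencil x·S₁ + y·S₂.
The 2×2 minor of x·S₁ + y·S₂ on rows {1,2}, columns {1,2} is −96·xy − 96·y² = (-96)·(y)(x + y), vanishing at (x:y) = (1:0) and (1:-1).
M₁ = S₁ = [[8, 8, 0], [4, 4, 0]] = 4·[2, 1][1, 1, 0]ᵀ and M₂ = S₁ − S₂ = [[-4, -12, 12], [4, 12, -12]] = (-4)·[1, -1][1, 3, -3]ᵀ, so take a₁ = [2, 1], b₁ = [1, 1, 0], a₂ = [1, -1], b₂ = [1, 3, -3].
Each slice is an integer combination of E₁ = a₁b₁ᵀ and E₂ = a₂b₂ᵀ: S₁ = 4·E₁, S₂ = 4·E₁ + 4·E₂, S₃ = 6·E₁; reading off coefficients, c₁ = [4, 4, 6] and c₂ = [0, 4, 0].
Hence T = [2, 1] ⊗ [1, 1, 0] ⊗ [4, 4, 6] + [1, -1] ⊗ [1, 3, -3] ⊗ [0, 4, 0], so rank(T) ≤ 2.
These bounds meet, so rank(T) = 2.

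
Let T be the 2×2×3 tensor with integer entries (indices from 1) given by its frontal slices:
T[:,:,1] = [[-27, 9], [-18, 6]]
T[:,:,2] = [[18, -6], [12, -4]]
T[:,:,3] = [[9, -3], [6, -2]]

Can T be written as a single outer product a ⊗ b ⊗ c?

If T = a ⊗ b ⊗ c then every fibre of T is a multiple of the corresponding factor, so read the factors off the fibres through the nonzero entry T[1,1,1] = -27.
The mode-1 fibre T[:,1,1] = [-27, -18] gives a = [3, 2] (primitive direction); the mode-2 fibre T[1,:,1] = [-27, 9] gives b = [3, -1]; then c[k] = T[1,1,k] / (a[1]·b[1]) = [-27, 18, 9] / 9 = [-3, 2, 1].
Expanding [3, 2] ⊗ [3, -1] ⊗ [-3, 2, 1] reproduces all 12 entries of T, so T = [3, 2] ⊗ [3, -1] ⊗ [-3, 2, 1] and rank(T) ≤ 1.
Equivalently every frontal slice T[:,:,k] is c[k] times the rank-1 matrix [3, 2] ⊗ [3, -1]. So T has rank 1 (it is nonzero).

Yes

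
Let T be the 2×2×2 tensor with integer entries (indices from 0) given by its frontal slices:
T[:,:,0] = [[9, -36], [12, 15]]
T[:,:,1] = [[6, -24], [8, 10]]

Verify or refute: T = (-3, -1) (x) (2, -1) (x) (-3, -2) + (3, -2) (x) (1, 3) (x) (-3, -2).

Reconstruct entrywise from the claimed factors. For example, T[0,0,0] = 9 and Σₗ aₗ[0]bₗ[0]cₗ[0] = (-3)·(2)·(-3) + (3)·(1)·(-3) = 9; checking all 8 entries, every one matches. The claim holds.

Yes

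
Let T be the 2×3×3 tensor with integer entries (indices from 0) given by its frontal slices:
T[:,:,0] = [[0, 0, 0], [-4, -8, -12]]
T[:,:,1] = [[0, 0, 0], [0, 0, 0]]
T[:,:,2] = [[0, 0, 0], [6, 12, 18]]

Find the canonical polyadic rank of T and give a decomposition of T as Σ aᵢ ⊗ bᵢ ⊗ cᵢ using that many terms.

rank(T) = 1

Lower bound: T ≠ 0 (e.g. T[1,0,0] = -4), so rank(T) ≥ 1.
Upper bound: if T = a ⊗ b ⊗ c then every fibre of T is a multiple of the corresponding factor, so read the factors off the fibres through the nonzero entry T[1,0,0] = -4.
The mode-1 fibre T[:,0,0] = [0, -4] gives a = [0, 1] (primitive direction); the mode-2 fibre T[1,:,0] = [-4, -8, -12] gives b = [1, 2, 3]; then c[k] = T[1,0,k] / (a[1]·b[0]) = [-4, 0, 6] / 1 = [-4, 0, 6].
Expanding [0, 1] ⊗ [1, 2, 3] ⊗ [-4, 0, 6] reproduces all 18 entries of T, so T = [0, 1] ⊗ [1, 2, 3] ⊗ [-4, 0, 6] and rank(T) ≤ 1.
These bounds meet, so rank(T) = 1.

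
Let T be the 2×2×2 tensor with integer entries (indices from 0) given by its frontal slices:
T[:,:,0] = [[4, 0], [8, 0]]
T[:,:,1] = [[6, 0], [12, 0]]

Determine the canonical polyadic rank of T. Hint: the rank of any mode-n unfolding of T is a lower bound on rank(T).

1

Lower bound: T ≠ 0 (e.g. T[0,0,0] = 4), so rank(T) ≥ 1.
Upper bound: if T = a ⊗ b ⊗ c then every fibre of T is a multiple of the corresponding factor, so read the factors off the fibres through the nonzero entry T[0,0,0] = 4.
The mode-1 fibre T[:,0,0] = [4, 8] gives a = [1, 2] (primitive direction); the mode-2 fibre T[0,:,0] = [4, 0] gives b = [1, 0]; then c[k] = T[0,0,k] / (a[0]·b[0]) = [4, 6] / 1 = [4, 6].
Expanding [1, 2] ⊗ [1, 0] ⊗ [4, 6] reproduces all 8 entries of T, so T = [1, 2] ⊗ [1, 0] ⊗ [4, 6] and rank(T) ≤ 1.
These bounds meet, so rank(T) = 1.
Check entry T[0,0,1] = 6: (1)·(1)·(6) = 6.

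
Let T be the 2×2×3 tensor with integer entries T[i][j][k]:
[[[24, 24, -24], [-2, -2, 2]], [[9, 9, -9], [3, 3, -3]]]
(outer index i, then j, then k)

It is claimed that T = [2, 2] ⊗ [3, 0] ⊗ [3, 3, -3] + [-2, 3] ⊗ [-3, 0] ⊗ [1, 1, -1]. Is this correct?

No

Reconstruct entry (0,1,0) from the claimed factors: Σₗ aₗ[0]bₗ[1]cₗ[0] = (2)·(0)·(3) + (-2)·(0)·(1) = 0, but T[0,1,0] = -2. The claim is false.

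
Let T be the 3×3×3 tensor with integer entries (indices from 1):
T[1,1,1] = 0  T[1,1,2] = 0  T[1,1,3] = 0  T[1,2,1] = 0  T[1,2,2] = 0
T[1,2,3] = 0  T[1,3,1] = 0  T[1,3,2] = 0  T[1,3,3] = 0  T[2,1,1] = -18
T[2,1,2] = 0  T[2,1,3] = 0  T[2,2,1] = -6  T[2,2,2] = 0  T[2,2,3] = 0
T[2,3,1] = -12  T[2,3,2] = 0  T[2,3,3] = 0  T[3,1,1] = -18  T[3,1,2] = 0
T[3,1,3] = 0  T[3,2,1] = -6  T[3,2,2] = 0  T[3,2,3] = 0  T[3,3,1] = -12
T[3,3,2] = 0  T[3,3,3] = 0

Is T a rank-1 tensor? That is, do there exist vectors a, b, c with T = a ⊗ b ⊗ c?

The mode-1 fibre T[:,1,1] = [0, -18, -18] gives a = [0, 1, 1] (primitive direction); the mode-2 fibre T[2,:,1] = [-18, -6, -12] gives b = [3, 1, 2]; then c[k] = T[2,1,k] / (a[2]·b[1]) = [-18, 0, 0] / 3 = [-6, 0, 0].
Expanding [0, 1, 1] ⊗ [3, 1, 2] ⊗ [-6, 0, 0] reproduces all 27 entries of T, so T = [0, 1, 1] ⊗ [3, 1, 2] ⊗ [-6, 0, 0] and rank(T) ≤ 1.
Equivalently every frontal slice T[:,:,k] is c[k] times the rank-1 matrix [0, 1, 1] ⊗ [3, 1, 2]. So T has rank 1 (it is nonzero).

Yes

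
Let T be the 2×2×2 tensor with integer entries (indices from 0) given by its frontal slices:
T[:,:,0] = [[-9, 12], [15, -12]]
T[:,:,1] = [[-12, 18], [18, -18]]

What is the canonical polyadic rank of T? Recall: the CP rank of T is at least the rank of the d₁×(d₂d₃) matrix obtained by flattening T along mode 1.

Lower bound: the mode-2 unfolding of T (rows indexed by j, columns by (i,k) = (0,0), (0,1), (1,0), (1,1)) is [[-9, -12, 15, 18], [12, 18, -12, -18]].
There the 2×2 minor on rows j ∈ {0, 1}, columns (i,k) ∈ {(0,0), (0,1)} is det [[-9, -12], [12, 18]] = -18 ≠ 0, so this unfolding has rank ≥ 2; CP rank is at least every unfolding rank, so rank(T) ≥ 2. (Unfolding ranks only ever bound the CP rank from below — rank(T) can be strictly larger than all of them — so the matching upper bound has to come from an explicit 2-term decomposition.)
Upper bound — finding two terms. Write S_k = T[:,:,k] for the frontal slices: S₀ = [[-9, 12], [15, -12]], S₁ = [[-12, 18], [18, -18]].
If T = a₁ ⊗ b₁ ⊗ c₁ + a₂ ⊗ b₂ ⊗ c₂ then each S_k = c₁[k]·a₁b₁ᵀ + c₂[k]·a₂b₂ᵀ. S₀ and S₁ are linearly independent, so a₁b₁ᵀ and a₂b₂ᵀ must span the same plane of matrices: they are the rank-1 matrices of the form x·S₀ + y·S₁.
det(x·S₀ + y·S₁) is −72·x² − 180·xy − 108·y² = (-36)·(2·x + 3·y)(x + y), vanishing at (x:y) = (3:-2) and (1:-1).
M₁ = 3·S₀ − 2·S₁ = [[-3, 0], [9, 0]] = (-3)·(1, -3)(1, 0)ᵀ and M₂ = S₀ − S₁ = [[3, -6], [-3, 6]] = 3·(1, -1)(1, -2)ᵀ, so take a₁ = (1, -3), b₁ = (1, 0), a₂ = (1, -1), b₂ = (1, -2).
Each slice is an integer combination of E₁ = a₁b₁ᵀ and E₂ = a₂b₂ᵀ: S₀ = −3·E₁ − 6·E₂, S₁ = −3·E₁ − 9·E₂; reading off coefficients, c₁ = (-3, -3) and c₂ = (-6, -9).
Hence T = (1, -3) ⊗ (1, 0) ⊗ (-3, -3) + (1, -1) ⊗ (1, -2) ⊗ (-6, -9), so rank(T) ≤ 2.
These bounds meet, so rank(T) = 2.

2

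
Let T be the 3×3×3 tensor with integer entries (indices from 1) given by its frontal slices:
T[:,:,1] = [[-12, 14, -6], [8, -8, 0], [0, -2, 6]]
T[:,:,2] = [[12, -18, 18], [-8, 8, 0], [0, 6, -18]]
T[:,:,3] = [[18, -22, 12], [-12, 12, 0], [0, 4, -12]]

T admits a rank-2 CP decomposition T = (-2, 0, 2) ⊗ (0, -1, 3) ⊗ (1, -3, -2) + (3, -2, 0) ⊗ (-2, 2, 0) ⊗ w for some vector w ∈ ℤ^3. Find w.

w = (2, -2, -3)

Subtract the known terms from T to get the rank-1 residual R = (3, -2, 0) ⊗ (-2, 2, 0) ⊗ w, so R[i,j,k] = a[i]·b[j]·w[k]. Pick indices with nonzero a[1]·b[1] = (3)·(-2) = -6. Only the fibre through (1,1,·) is needed: R[1,1,:] = T[1,1,:] − Σₗ aₗ[1]bₗ[1]cₗ = [-12, 12, 18] − (-2)·(0)·(1, -3, -2) = [-12, 12, 18]. Then w[k] = R[1,1,k] / -6 for each k, giving w = [-12, 12, 18] / -6 = (2, -2, -3).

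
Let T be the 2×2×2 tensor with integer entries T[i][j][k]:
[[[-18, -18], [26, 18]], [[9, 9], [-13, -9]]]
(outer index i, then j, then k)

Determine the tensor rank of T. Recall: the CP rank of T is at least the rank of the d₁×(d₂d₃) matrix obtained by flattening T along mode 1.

Lower bound: the mode-2 unfolding of T (rows indexed by j, columns by (i,k) = (0,0), (0,1), (1,0), (1,1)) is [[-18, -18, 9, 9], [26, 18, -13, -9]].
There the 2×2 minor on rows j ∈ {0, 1}, columns (i,k) ∈ {(0,0), (0,1)} is det [[-18, -18], [26, 18]] = 144 ≠ 0, so this unfolding has rank ≥ 2; CP rank is at least every unfolding rank, so rank(T) ≥ 2. (This is only a lower bound: in general the CP rank may exceed every unfolding rank, so we still need to exhibit 2 rank-1 terms summing to T.)
Upper bound — finding two terms. Every mode-1 slice of T is a multiple of one matrix: T[i,:,:] = a[i]·M with a = [2, -1] and M = [[-9, -9], [13, 9]] (rows indexed by j, columns by k). So it suffices to write M as a sum of two rank-1 matrices.
Splitting M by its rows (j = 0, 1), M = [1, 0][-9, -9]ᵀ + [0, 1][13, 9]ᵀ.
Hence T = [2, -1] ⊗ [1, 0] ⊗ [-9, -9] + [2, -1] ⊗ [0, 1] ⊗ [13, 9], so rank(T) ≤ 2.
These bounds meet, so rank(T) = 2.
Check entry T[0,1,0] = 26: (2)·(0)·(-9) + (2)·(1)·(13) = 26.

2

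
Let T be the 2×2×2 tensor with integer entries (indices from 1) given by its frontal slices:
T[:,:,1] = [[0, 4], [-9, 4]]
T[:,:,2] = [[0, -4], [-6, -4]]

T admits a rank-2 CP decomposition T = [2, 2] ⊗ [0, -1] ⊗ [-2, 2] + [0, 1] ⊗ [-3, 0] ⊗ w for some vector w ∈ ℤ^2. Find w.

w = [3, 2]

Subtract the known terms from T to get the rank-1 residual R = [0, 1] ⊗ [-3, 0] ⊗ w, so R[i,j,k] = a[i]·b[j]·w[k]. Pick indices with nonzero a[2]·b[1] = (1)·(-3) = -3. Only the fibre through (2,1,·) is needed: R[2,1,:] = T[2,1,:] − Σₗ aₗ[2]bₗ[1]cₗ = [-9, -6] − (2)·(0)·[-2, 2] = [-9, -6]. Then w[k] = R[2,1,k] / -3 for each k, giving w = [-9, -6] / -3 = [3, 2].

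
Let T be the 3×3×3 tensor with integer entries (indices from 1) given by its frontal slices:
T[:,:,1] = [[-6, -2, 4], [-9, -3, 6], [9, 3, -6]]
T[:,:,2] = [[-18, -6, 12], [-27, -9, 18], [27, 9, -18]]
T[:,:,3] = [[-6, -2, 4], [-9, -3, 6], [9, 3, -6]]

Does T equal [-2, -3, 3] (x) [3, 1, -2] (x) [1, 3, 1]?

Reconstruct entrywise from the claimed factors. For example, T[3,1,3] = 9 and Σₗ aₗ[3]bₗ[1]cₗ[3] = (3)·(3)·(1) = 9; checking all 27 entries, every one matches. The claim holds.

Yes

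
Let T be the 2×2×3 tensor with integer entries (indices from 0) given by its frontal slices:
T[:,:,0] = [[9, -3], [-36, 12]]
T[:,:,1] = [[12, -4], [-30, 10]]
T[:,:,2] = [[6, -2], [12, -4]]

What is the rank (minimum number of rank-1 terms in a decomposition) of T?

2

Lower bound: the mode-1 unfolding of T (rows indexed by i, columns by (j,k) = (0,0), (0,1), (0,2), (1,0), (1,1), (1,2)) is [[9, 12, 6, -3, -4, -2], [-36, -30, 12, 12, 10, -4]].
There the 2×2 minor on rows i ∈ {0, 1}, columns (j,k) ∈ {(0,0), (0,1)} is det [[9, 12], [-36, -30]] = 162 ≠ 0, so this unfolding has rank ≥ 2; CP rank is at least every unfolding rank, so rank(T) ≥ 2. (Unfolding ranks only ever bound the CP rank from below — rank(T) can be strictly larger than all of them — so the matching upper bound has to come from an explicit 2-term decomposition.)
Upper bound — finding two terms. Every mode-2 slice of T is a multiple of one matrix: T[:,j,:] = b[j]·M with b = [3, -1] and M = [[3, 4, 2], [-12, -10, 4]] (rows indexed by i, columns by k). So it suffices to write M as a sum of two rank-1 matrices.
Splitting M by its rows (i = 0, 1), M = [1, 0][3, 4, 2]ᵀ + [0, 1][-12, -10, 4]ᵀ.
Hence T = [1, 0] ⊗ [3, -1] ⊗ [3, 4, 2] + [0, 1] ⊗ [3, -1] ⊗ [-12, -10, 4], so rank(T) ≤ 2.
These bounds meet, so rank(T) = 2.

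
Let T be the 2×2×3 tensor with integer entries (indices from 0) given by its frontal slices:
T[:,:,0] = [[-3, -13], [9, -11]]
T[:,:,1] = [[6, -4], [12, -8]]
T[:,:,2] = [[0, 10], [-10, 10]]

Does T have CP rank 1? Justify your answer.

No

The mode-1 unfolding of T (rows indexed by i, columns by (j,k) = (0,0), (0,1), (0,2), (1,0), (1,1), (1,2)) is [[-3, 6, 0, -13, -4, 10], [9, 12, -10, -11, -8, 10]].
There the 2×2 minor on rows i ∈ {0, 1}, columns (j,k) ∈ {(0,0), (0,1)} is det [[-3, 6], [9, 12]] = -90 ≠ 0, so this unfolding has rank ≥ 2; CP rank is at least every unfolding rank, so rank(T) ≥ 2.
In particular rank(T) ≥ 2 > 1, so T is not rank-1.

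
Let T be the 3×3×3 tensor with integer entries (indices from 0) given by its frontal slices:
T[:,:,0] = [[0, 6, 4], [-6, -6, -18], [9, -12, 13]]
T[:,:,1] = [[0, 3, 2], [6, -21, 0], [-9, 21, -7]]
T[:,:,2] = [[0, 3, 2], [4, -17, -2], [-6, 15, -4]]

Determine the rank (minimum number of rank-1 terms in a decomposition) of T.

Lower bound: the mode-3 unfolding of T (rows indexed by k, columns by (i,j) = (0,0), (0,1), (0,2), (1,0), (1,1), (1,2), (2,0), (2,1), (2,2)) is [[0, 6, 4, -6, -6, -18, 9, -12, 13], [0, 3, 2, 6, -21, 0, -9, 21, -7], [0, 3, 2, 4, -17, -2, -6, 15, -4]].
There the 2×2 minor on rows k ∈ {0, 1}, columns (i,j) ∈ {(0,1), (1,0)} is det [[6, -6], [3, 6]] = 54 ≠ 0, so this unfolding has rank ≥ 2; CP rank is at least every unfolding rank, so rank(T) ≥ 2. (Flattening ranks never certify an upper bound on CP rank; for that we must actually write T with 2 rank-1 terms.)
Upper bound — finding two terms. Write S_k = T[:,:,k] for the frontal slices: S₀ = [[0, 6, 4], [-6, -6, -18], [9, -12, 13]], S₁ = [[0, 3, 2], [6, -21, 0], [-9, 21, -7]], S₂ = [[0, 3, 2], [4, -17, -2], [-6, 15, -4]].
If T = a₁ ⊗ b₁ ⊗ c₁ + a₂ ⊗ b₂ ⊗ c₂ then each S_k = c₁[k]·a₁b₁ᵀ + c₂[k]·a₂b₂ᵀ. S₀ and S₁ are linearly independent, so a₁b₁ᵀ and a₂b₂ᵀ must span the same plane of matrices: they are the rank-1 matrices of the form x·S₀ + y·S₁.
The 2×2 minor of x·S₀ + y·S₁ on rows {0,1}, columns {0,1} is 36·x² − 18·xy − 18·y² = 18·(x − y)(2·x + y), vanishing at (x:y) = (1:1) and (1:-2).
M₁ = S₀ + S₁ = [[0, 9, 6], [0, -27, -18], [0, 9, 6]] = 3·[1, -3, 1][0, 3, 2]ᵀ and M₂ = S₀ − 2·S₁ = [[0, 0, 0], [-18, 36, -18], [27, -54, 27]] = (-9)·[0, 2, -3][1, -2, 1]ᵀ, so take a₁ = [1, -3, 1], b₁ = [0, 3, 2], a₂ = [0, 2, -3], b₂ = [1, -2, 1].
Each slice is an integer combination of E₁ = a₁b₁ᵀ and E₂ = a₂b₂ᵀ: S₀ = 2·E₁ − 3·E₂, S₁ = E₁ + 3·E₂, S₂ = E₁ + 2·E₂; reading off coefficients, c₁ = [2, 1, 1] and c₂ = [-3, 3, 2].
Hence T = [1, -3, 1] ⊗ [0, 3, 2] ⊗ [2, 1, 1] + [0, 2, -3] ⊗ [1, -2, 1] ⊗ [-3, 3, 2], so rank(T) ≤ 2.
These bounds meet, so rank(T) = 2.
Check entry T[0,1,0] = 6: (1)·(3)·(2) + (0)·(-2)·(-3) = 6.

2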